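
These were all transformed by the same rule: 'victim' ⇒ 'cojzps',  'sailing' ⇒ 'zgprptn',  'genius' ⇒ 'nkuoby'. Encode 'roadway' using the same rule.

Shifts by position in victim: pos 0: v→c (+7), pos 1: i→o (+6), pos 2: c→j (+7), pos 3: t→z (+6) — repeating every 2. A repeating key of period 2 is used — shifts +7, +6 over and over.
Applying it to roadway: r+7=y, o+6=u, a+7=h, d+6=j, w+7=d, a+6=g, y+7=f.

yuhjdgf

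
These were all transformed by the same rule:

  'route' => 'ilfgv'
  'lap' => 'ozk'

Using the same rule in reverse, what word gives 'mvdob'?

Letters are reflected about the middle of the alphabet (position → 25−position): Atbash.
Decoding mvdob: m↔n, v↔e, d↔w, o↔l, b↔y.

newly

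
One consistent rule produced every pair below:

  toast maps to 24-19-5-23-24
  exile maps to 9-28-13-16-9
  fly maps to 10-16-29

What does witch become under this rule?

27-13-24-7-12

t is letter #20 and maps to 24: an offset of 4. The number is (letter's place in the alphabet, a=1) + 4.
Applying it to witch: w=23→27, i=9→13, t=20→24, c=3→7, h=8→12.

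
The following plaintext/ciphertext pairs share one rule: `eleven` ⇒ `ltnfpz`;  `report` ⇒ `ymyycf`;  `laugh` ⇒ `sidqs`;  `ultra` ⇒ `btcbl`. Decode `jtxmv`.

The shift increases by 1 at each position, starting from +7: 7, 8, 9, ….
Decoding jtxmv: j−7=c, t−8=l, x−9=o, m−10=c, v−11=k.

clock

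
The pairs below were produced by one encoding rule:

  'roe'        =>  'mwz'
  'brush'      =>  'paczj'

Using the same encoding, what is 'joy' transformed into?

Two steps: reverse the string, then apply a Caesar shift of +8.
For joy: reverse → yoj; then shift: y+8=g, o+8=w, j+8=r.

gwr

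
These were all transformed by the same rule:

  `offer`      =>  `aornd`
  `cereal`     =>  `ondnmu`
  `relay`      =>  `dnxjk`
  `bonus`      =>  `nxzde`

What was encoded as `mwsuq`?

A repeating key of period 2 is used — shifts +12, +9 over and over.
Reversing it on mwsuq: m−12=a, w−9=n, s−12=g, u−9=l, q−12=e.

angle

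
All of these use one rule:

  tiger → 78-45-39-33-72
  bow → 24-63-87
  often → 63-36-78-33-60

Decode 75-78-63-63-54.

t(#20)→78 and i(#9)→45: differences scale by 3, so n = 3·pos + 18. The formula is n = 3×(alphabet index, a=1) + 18.
Decoding 75-78-63-63-54: 75→(75−18)÷3=19=s, 78→(78−18)÷3=20=t, 63→(63−18)÷3=15=o, 63→(63−18)÷3=15=o, 54→(54−18)÷3=12=l.

stool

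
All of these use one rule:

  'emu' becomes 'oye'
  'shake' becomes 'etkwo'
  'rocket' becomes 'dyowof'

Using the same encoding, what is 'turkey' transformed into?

fedwok

The shift depends on letter class: consonant m→y is +12, but vowel e→o is +10. Vowels shift forward by 10 and consonants shift forward by 12.
Applying it to turkey: t(cons)+12=f, u(vowel)+10=e, r(cons)+12=d, k(cons)+12=w, e(vowel)+10=o, y(cons)+12=k.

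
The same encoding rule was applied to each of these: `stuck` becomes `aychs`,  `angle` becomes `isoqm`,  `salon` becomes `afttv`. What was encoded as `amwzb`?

Shifts by position in stuck: pos 0: s→a (+8), pos 1: t→y (+5), pos 2: u→c (+8), pos 3: c→h (+5) — repeating every 2. It's a Vigenère-style cipher with numeric key [8,5]: position i shifts by key[i mod 2].
Reversing it on amwzb: a−8=s, m−5=h, w−8=o, z−5=u, b−8=t.

shout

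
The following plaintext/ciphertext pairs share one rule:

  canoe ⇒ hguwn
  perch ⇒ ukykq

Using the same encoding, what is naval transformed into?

sgciu

In canoe: c→h is +5, a→g is +6, n→u is +7, o→w is +8 — the shift increases by 1 each position. The shift increases by 1 at each position, starting from +5: 5, 6, 7, ….
For naval: n+5=s, a+6=g, v+7=c, a+8=i, l+9=u.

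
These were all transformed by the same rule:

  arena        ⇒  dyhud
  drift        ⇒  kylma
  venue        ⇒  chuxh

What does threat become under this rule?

aoyhda

Two shifts are in play — +3 for a/e/i/o/u, +7 for every other letter.
On threat: t(cons)+7=a, h(cons)+7=o, r(cons)+7=y, e(vowel)+3=h, a(vowel)+3=d, t(cons)+7=a.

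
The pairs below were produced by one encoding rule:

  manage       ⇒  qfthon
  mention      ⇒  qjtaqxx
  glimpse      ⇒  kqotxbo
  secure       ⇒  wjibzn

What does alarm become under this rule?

In manage: m→q is +4, a→f is +5, n→t is +6, a→h is +7 — the shift increases by 1 each position. The shift increases by 1 at each position, starting from +4: 4, 5, 6, ….
Applying it to alarm: a+4=e, l+5=q, a+6=g, r+7=y, m+8=u.

eqgyu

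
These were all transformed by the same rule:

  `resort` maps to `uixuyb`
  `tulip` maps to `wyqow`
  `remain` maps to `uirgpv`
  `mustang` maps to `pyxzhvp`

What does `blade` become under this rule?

epfjl

In resort: r→u is +3, e→i is +4, s→x is +5, o→u is +6 — the shift increases by 1 each position. Each letter shifts forward by (position + 3), i.e. 3, 4, 5, … — the shift grows by one for each successive letter.
On blade: b+3=e, l+4=p, a+5=f, d+6=j, e+7=l.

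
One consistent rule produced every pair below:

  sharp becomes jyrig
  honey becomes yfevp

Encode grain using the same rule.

Compare letters: s→j is +17, h→y is +17, a→r is +17 — a constant shift. It's a constant shift of +17 (ROT17).
For grain: g+17=x, r+17=i, a+17=r, i+17=z, n+17=e.

xirze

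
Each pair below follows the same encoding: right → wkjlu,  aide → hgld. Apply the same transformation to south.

kwxrv

The output letters match the input read backwards, each shifted +3: right reversed is thgir. Two steps: reverse the string, then apply a Caesar shift of +3.
On south: reverse → htuos; then shift: h+3=k, t+3=w, u+3=x, o+3=r, s+3=v.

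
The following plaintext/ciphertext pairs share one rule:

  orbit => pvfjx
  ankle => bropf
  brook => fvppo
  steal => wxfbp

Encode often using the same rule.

The shift depends on letter class: consonant r→v is +4, but vowel o→p is +1. Vowels shift forward by 1 and consonants shift forward by 4.
On often: o(vowel)+1=p, f(cons)+4=j, t(cons)+4=x, e(vowel)+1=f, n(cons)+4=r.

pjxfr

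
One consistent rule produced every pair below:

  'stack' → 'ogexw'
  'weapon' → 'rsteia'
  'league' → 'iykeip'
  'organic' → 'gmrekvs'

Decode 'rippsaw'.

swollen

The output letters match the input read backwards, each shifted +4: stack reversed is kcats. Two steps: reverse the string, then apply a Caesar shift of +4.
Reversing it on rippsaw: shift back: r−4=n, i−4=e, p−4=l, p−4=l, s−4=o, a−4=w, w−4=s → nellows; then reverse → swollen.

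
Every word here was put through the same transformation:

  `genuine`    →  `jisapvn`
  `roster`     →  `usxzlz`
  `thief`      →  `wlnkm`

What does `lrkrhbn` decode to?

inflate

In genuine: g→j is +3, e→i is +4, n→s is +5, u→a is +6 — the shift increases by 1 each position. Each letter shifts forward by (position + 3), i.e. 3, 4, 5, … — the shift grows by one for each successive letter.
Reversing it on lrkrhbn: l−3=i, r−4=n, k−5=f, r−6=l, h−7=a, b−8=t, n−9=e.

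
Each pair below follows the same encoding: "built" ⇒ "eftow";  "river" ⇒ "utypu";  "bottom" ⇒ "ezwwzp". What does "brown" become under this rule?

euzzq

The shift depends on letter class: consonant b→e is +3, but vowel u→f is +11. Two shifts are in play — +11 for a/e/i/o/u, +3 for every other letter.
On brown: b(cons)+3=e, r(cons)+3=u, o(vowel)+11=z, w(cons)+3=z, n(cons)+3=q.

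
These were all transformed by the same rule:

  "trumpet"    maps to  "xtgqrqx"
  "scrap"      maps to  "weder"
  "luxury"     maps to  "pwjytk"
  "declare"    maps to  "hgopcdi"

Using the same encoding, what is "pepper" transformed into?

tgbtgd

Shifts by position in trumpet: pos 0: t→x (+4), pos 1: r→t (+2), pos 2: u→g (+12), pos 3: m→q (+4), pos 4: p→r (+2), pos 5: e→q (+12) — repeating every 3. A repeating key of period 3 is used — shifts +4, +2, +12 over and over.
Applying it to pepper: p+4=t, e+2=g, p+12=b, p+4=t, e+2=g, r+12=d.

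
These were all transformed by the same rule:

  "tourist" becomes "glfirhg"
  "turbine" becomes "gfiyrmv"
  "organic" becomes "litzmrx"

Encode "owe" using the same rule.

Letters are reflected about the middle of the alphabet (position → 25−position): Atbash.
For owe: o↔l, w↔d, e↔v.

ldv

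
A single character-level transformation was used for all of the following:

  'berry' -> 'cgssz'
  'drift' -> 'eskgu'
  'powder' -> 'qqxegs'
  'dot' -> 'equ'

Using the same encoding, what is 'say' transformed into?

tcz

Two shifts are in play — +2 for a/e/i/o/u, +1 for every other letter.
For say: s(cons)+1=t, a(vowel)+2=c, y(cons)+1=z.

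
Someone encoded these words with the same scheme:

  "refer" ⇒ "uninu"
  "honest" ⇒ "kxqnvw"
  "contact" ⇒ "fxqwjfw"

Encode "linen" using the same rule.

The shift depends on letter class: consonant r→u is +3, but vowel e→n is +9. The rule splits by letter class: vowels +9, consonants +3.
Applying it to linen: l(cons)+3=o, i(vowel)+9=r, n(cons)+3=q, e(vowel)+9=n, n(cons)+3=q.

orqnq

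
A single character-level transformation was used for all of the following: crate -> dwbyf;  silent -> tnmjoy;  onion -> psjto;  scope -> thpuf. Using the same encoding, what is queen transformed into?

Shifts by position in crate: pos 0: c→d (+1), pos 1: r→w (+5), pos 2: a→b (+1), pos 3: t→y (+5) — repeating every 2. It's a Vigenère-style cipher with numeric key [1,5]: position i shifts by key[i mod 2].
For queen: q+1=r, u+5=z, e+1=f, e+5=j, n+1=o.

rzfjo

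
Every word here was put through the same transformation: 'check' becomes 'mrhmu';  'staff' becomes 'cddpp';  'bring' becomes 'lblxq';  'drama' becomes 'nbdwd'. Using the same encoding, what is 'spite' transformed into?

czldh

Vowels shift forward by 3 and consonants shift forward by 10.
For spite: s(cons)+10=c, p(cons)+10=z, i(vowel)+3=l, t(cons)+10=d, e(vowel)+3=h.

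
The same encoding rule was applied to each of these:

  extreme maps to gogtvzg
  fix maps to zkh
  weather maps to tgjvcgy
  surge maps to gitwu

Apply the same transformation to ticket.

The word is reversed, then every letter is shifted forward by 2.
For ticket: reverse → tekcit; then shift: t+2=v, e+2=g, k+2=m, c+2=e, i+2=k, t+2=v.

vgmekv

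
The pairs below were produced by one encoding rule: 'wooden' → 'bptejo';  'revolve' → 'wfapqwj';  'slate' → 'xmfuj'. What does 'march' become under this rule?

Shifts by position in wooden: pos 0: w→b (+5), pos 1: o→p (+1), pos 2: o→t (+5), pos 3: d→e (+1) — repeating every 2. It's a Vigenère-style cipher with numeric key [5,1]: position i shifts by key[i mod 2].
For march: m+5=r, a+1=b, r+5=w, c+1=d, h+5=m.

rbwdm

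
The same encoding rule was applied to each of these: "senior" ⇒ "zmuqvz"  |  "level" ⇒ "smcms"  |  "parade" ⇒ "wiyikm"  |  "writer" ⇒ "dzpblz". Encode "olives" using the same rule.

Shifts by position in senior: pos 0: s→z (+7), pos 1: e→m (+8), pos 2: n→u (+7), pos 3: i→q (+8) — repeating every 2. A repeating key of period 2 is used — shifts +7, +8 over and over.
For olives: o+7=v, l+8=t, i+7=p, v+8=d, e+7=l, s+8=a.

vtpdla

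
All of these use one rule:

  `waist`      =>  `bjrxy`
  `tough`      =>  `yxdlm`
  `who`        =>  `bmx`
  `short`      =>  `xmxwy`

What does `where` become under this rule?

Two shifts are in play — +9 for a/e/i/o/u, +5 for every other letter.
For where: w(cons)+5=b, h(cons)+5=m, e(vowel)+9=n, r(cons)+5=w, e(vowel)+9=n.

bmnwn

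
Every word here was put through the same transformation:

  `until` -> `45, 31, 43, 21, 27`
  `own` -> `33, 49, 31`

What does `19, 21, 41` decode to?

his

u(#21)→45 and n(#14)→31: differences scale by 2, so n = 2·pos + 3. With a=1..z=26, the number is 2·pos + 3.
Reversing it on 19, 21, 41: 19→(19−3)÷2=8=h, 21→(21−3)÷2=9=i, 41→(41−3)÷2=19=s.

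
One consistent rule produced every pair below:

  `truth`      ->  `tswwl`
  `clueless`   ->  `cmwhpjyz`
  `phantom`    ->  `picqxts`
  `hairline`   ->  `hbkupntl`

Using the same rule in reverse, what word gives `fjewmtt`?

In truth: t→t is +0, r→s is +1, u→w is +2, t→w is +3 — the shift increases by 1 each position. The shift increases by 1 at each position, starting from +0: 0, 1, 2, ….
Reversing it on fjewmtt: f−0=f, j−1=i, e−2=c, w−3=t, m−4=i, t−5=o, t−6=n.

fiction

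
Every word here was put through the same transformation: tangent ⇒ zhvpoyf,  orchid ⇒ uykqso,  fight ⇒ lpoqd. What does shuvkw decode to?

mammal

In tangent: t→z is +6, a→h is +7, n→v is +8, g→p is +9 — the shift increases by 1 each position. Each letter shifts forward by (position + 6), i.e. 6, 7, 8, … — the shift grows by one for each successive letter.
Reversing it on shuvkw: s−6=m, h−7=a, u−8=m, v−9=m, k−10=a, w−11=l.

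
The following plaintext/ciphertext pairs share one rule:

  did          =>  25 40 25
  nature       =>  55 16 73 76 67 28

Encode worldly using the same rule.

Each letter becomes 3×(its alphabet position, a=1..z=26) + 13.
On worldly: w=23→82, o=15→58, r=18→67, l=12→49, d=4→25, l=12→49, y=25→88.

82 58 67 49 25 49 88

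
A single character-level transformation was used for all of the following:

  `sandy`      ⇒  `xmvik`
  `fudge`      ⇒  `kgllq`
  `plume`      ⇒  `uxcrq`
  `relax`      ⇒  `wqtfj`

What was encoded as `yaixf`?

toast

Shifts by position in sandy: pos 0: s→x (+5), pos 1: a→m (+12), pos 2: n→v (+8), pos 3: d→i (+5), pos 4: y→k (+12) — repeating every 3. The shifts repeat in a cycle of length 3: positions 0,1,… shift by +5, +12, +8, then the pattern repeats.
Reversing it on yaixf: y−5=t, a−12=o, i−8=a, x−5=s, f−12=t.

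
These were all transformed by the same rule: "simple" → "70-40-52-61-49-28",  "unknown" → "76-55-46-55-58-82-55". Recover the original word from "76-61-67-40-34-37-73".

upright

s(#19)→70 and i(#9)→40: differences scale by 3, so n = 3·pos + 13. With a=1..z=26, the number is 3·pos + 13.
Reversing it on 76-61-67-40-34-37-73: 76→(76−13)÷3=21=u, 61→(61−13)÷3=16=p, 67→(67−13)÷3=18=r, 40→(40−13)÷3=9=i, 34→(34−13)÷3=7=g, 37→(37−13)÷3=8=h, 73→(73−13)÷3=20=t.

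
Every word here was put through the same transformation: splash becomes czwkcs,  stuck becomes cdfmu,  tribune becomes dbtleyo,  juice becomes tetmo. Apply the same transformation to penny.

Shifts by position in splash: pos 0: s→c (+10), pos 1: p→z (+10), pos 2: l→w (+11), pos 3: a→k (+10), pos 4: s→c (+10), pos 5: h→s (+11) — repeating every 3. A repeating key of period 3 is used — shifts +10, +10, +11 over and over.
Applying it to penny: p+10=z, e+10=o, n+11=y, n+10=x, y+10=i.

zoyxi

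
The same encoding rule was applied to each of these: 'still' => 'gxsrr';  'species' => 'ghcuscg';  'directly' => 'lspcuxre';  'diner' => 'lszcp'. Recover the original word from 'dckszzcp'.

Treating letters as 0–25, the rule is x ↦ 17x + 12 (mod 26).
Undoing it on dckszzcp: d(3)→23·(3−12)≡1=b; c(2)→23·(2−12)≡4=e; k(10)→23·(10−12)≡6=g; s(18)→23·(18−12)≡8=i; z(25)→23·(25−12)≡13=n; z(25)→23·(25−12)≡13=n; c(2)→23·(2−12)≡4=e; p(15)→23·(15−12)≡17=r (all mod 26).

beginner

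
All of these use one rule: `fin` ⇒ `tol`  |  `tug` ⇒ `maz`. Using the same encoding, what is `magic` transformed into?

iomgs

The output letters match the input read backwards, each shifted +6: fin reversed is nif. Read the word backwards and shift each letter +6.
For magic: reverse → cigam; then shift: c+6=i, i+6=o, g+6=m, a+6=g, m+6=s.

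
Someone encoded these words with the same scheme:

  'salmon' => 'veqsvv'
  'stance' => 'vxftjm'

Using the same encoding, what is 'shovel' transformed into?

vltblt

In salmon: s→v is +3, a→e is +4, l→q is +5, m→s is +6 — the shift increases by 1 each position. Letter i (0-indexed) is shifted by i+3, so successive shifts are 3, 4, 5, ….
For shovel: s+3=v, h+4=l, o+5=t, v+6=b, e+7=l, l+8=t.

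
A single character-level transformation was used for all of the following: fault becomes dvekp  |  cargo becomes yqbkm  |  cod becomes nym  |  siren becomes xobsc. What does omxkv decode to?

lance

The output letters match the input read backwards, each shifted +10: fault reversed is tluaf. Two steps: reverse the string, then apply a Caesar shift of +10.
Undoing it on omxkv: shift back: o−10=e, m−10=c, x−10=n, k−10=a, v−10=l → ecnal; then reverse → lance.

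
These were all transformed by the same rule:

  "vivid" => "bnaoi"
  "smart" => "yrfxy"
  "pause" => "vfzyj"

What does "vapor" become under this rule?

Shifts by position in vivid: pos 0: v→b (+6), pos 1: i→n (+5), pos 2: v→a (+5), pos 3: i→o (+6), pos 4: d→i (+5) — repeating every 3. It's a Vigenère-style cipher with numeric key [6,5,5]: position i shifts by key[i mod 3].
On vapor: v+6=b, a+5=f, p+5=u, o+6=u, r+5=w.

bfuuw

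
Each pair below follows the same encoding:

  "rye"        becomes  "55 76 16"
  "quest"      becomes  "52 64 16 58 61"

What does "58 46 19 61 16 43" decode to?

With a=1..z=26, the number is 3·pos + 1.
Undoing it on 58 46 19 61 16 43: 58→(58−1)÷3=19=s, 46→(46−1)÷3=15=o, 19→(19−1)÷3=6=f, 61→(61−1)÷3=20=t, 16→(16−1)÷3=5=e, 43→(43−1)÷3=14=n.

soften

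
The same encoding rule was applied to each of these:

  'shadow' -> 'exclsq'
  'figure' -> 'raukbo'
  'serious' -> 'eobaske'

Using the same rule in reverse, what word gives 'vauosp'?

pigeon

s(18)→e(4) and h(7)→x(23) fit y≡3x+2 (mod 26); the inverse of 3 mod 26 is 9. Each letter's alphabet position (a=0..z=25) is mapped through 3·x+2 mod 26 — an affine cipher.
Undoing it on vauosp: v(21)→9·(21−2)≡15=p; a(0)→9·(0−2)≡8=i; u(20)→9·(20−2)≡6=g; o(14)→9·(14−2)≡4=e; s(18)→9·(18−2)≡14=o; p(15)→9·(15−2)≡13=n (all mod 26).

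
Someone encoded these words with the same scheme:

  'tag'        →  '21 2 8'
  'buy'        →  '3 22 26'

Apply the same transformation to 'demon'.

5 6 14 16 15

t is letter #20 and maps to 21: an offset of 1. Letters become their 1-based position plus 1 (so a→2, b→3, …).
On demon: d=4→5, e=5→6, m=13→14, o=15→16, n=14→15.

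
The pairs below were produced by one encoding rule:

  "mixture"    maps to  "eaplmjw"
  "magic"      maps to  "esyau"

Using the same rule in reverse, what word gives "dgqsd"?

Compare letters: m→e is +18, i→a is +18, x→p is +18 — a constant shift. This is a Caesar cipher with shift 18.
Reversing it on dgqsd: d−18=l, g−18=o, q−18=y, s−18=a, d−18=l.

loyal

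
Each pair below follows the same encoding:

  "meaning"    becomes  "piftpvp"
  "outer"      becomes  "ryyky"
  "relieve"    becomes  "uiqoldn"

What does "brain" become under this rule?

evfou

In meaning: m→p is +3, e→i is +4, a→f is +5, n→t is +6 — the shift increases by 1 each position. Each letter shifts forward by (position + 3), i.e. 3, 4, 5, … — the shift grows by one for each successive letter.
On brain: b+3=e, r+4=v, a+5=f, i+6=o, n+7=u.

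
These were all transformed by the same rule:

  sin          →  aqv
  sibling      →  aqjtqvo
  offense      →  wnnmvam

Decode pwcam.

house

Compare letters: s→a is +8, i→q is +8, n→v is +8 — a constant shift. Each letter is shifted forward by 8 in the alphabet (a Caesar shift of +8).
Undoing it on pwcam: p−8=h, w−8=o, c−8=u, a−8=s, m−8=e.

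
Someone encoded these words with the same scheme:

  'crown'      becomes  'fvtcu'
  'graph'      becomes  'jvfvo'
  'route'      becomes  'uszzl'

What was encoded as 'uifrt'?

realm

In crown: c→f is +3, r→v is +4, o→t is +5, w→c is +6 — the shift increases by 1 each position. Letter i (0-indexed) is shifted by i+3, so successive shifts are 3, 4, 5, ….
Reversing it on uifrt: u−3=r, i−4=e, f−5=a, r−6=l, t−7=m.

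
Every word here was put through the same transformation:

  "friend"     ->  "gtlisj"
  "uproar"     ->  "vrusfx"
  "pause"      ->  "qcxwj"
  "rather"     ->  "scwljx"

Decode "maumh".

lyric

The shift increases by 1 at each position, starting from +1: 1, 2, 3, ….
Undoing it on maumh: m−1=l, a−2=y, u−3=r, m−4=i, h−5=c.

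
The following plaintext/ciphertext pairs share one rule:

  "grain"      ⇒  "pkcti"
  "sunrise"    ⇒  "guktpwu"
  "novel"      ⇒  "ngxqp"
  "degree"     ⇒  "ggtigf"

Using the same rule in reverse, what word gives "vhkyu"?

The output letters match the input read backwards, each shifted +2: grain reversed is niarg. The word is reversed, then every letter is shifted forward by 2.
Decoding vhkyu: shift back: v−2=t, h−2=f, k−2=i, y−2=w, u−2=s → tfiws; then reverse → swift.

swift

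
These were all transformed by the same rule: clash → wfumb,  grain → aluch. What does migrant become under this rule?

gcaluhn

It's a constant shift of +20 (ROT20).
For migrant: m+20=g, i+20=c, g+20=a, r+20=l, a+20=u, n+20=h, t+20=n.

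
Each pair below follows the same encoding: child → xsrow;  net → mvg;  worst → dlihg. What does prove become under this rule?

kilev

Each pair mirrors across the alphabet (c↔x, h↔s, i↔r): positions sum to 25. Each letter is replaced by its mirror in the alphabet: a↔z, b↔y, c↔x, and so on (the Atbash cipher).
Applying it to prove: p↔k, r↔i, o↔l, v↔e, e↔v.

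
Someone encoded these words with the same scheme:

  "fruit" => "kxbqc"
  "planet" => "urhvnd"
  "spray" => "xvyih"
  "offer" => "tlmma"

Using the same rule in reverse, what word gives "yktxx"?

tempo

In fruit: f→k is +5, r→x is +6, u→b is +7, i→q is +8 — the shift increases by 1 each position. Letter i (0-indexed) is shifted by i+5, so successive shifts are 5, 6, 7, ….
Decoding yktxx: y−5=t, k−6=e, t−7=m, x−8=p, x−9=o.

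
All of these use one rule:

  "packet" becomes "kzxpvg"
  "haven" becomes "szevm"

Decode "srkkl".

Each pair mirrors across the alphabet (p↔k, a↔z, c↔x): positions sum to 25. This is the alphabet-reversal cipher (Atbash): a becomes z, b becomes y, etc.
Undoing it on srkkl: s↔h, r↔i, k↔p, k↔p, l↔o.

hippo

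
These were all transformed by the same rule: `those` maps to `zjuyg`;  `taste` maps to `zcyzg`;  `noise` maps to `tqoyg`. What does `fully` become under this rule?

lwrra

The shifts repeat in a cycle of length 3: positions 0,1,… shift by +6, +2, +6, then the pattern repeats.
On fully: f+6=l, u+2=w, l+6=r, l+6=r, y+2=a.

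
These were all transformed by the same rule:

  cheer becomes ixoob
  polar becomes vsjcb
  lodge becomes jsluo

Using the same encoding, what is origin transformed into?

c(2)→i(8) and h(7)→x(23) fit y≡3x+2 (mod 26); the inverse of 3 mod 26 is 9. This is an affine cipher: with a=0,…,z=25, each position x becomes (3x+2) mod 26.
Applying it to origin: o(14)→3·14+2≡18=s; r(17)→3·17+2≡1=b; i(8)→3·8+2≡0=a; g(6)→3·6+2≡20=u; i(8)→3·8+2≡0=a; n(13)→3·13+2≡15=p (all mod 26).

sbauap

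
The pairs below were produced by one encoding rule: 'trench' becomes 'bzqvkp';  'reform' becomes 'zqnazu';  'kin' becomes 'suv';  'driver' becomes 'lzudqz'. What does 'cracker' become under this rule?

The shift depends on letter class: consonant t→b is +8, but vowel e→q is +12. The rule splits by letter class: vowels +12, consonants +8.
For cracker: c(cons)+8=k, r(cons)+8=z, a(vowel)+12=m, c(cons)+8=k, k(cons)+8=s, e(vowel)+12=q, r(cons)+8=z.

kzmksqz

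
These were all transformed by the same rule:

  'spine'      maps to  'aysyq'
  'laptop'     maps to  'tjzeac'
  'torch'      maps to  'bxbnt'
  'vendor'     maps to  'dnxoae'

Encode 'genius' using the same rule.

onxtgf

In spine: s→a is +8, p→y is +9, i→s is +10, n→y is +11 — the shift increases by 1 each position. Letter i (0-indexed) is shifted by i+8, so successive shifts are 8, 9, 10, ….
For genius: g+8=o, e+9=n, n+10=x, i+11=t, u+12=g, s+13=f.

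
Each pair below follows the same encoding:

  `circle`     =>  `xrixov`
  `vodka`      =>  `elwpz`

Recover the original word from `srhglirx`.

historic

Each pair mirrors across the alphabet (c↔x, i↔r, r↔i): positions sum to 25. This is the alphabet-reversal cipher (Atbash): a becomes z, b becomes y, etc.
Reversing it on srhglirx: s↔h, r↔i, h↔s, g↔t, l↔o, i↔r, r↔i, x↔c.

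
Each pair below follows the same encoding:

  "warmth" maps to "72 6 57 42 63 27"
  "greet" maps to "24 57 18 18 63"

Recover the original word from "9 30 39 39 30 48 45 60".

w(#23)→72 and a(#1)→6: differences scale by 3, so n = 3·pos + 3. The formula is n = 3×(alphabet index, a=1) + 3.
Decoding 9 30 39 39 30 48 45 60: 9→(9−3)÷3=2=b, 30→(30−3)÷3=9=i, 39→(39−3)÷3=12=l, 39→(39−3)÷3=12=l, 30→(30−3)÷3=9=i, 48→(48−3)÷3=15=o, 45→(45−3)÷3=14=n, 60→(60−3)÷3=19=s.

billions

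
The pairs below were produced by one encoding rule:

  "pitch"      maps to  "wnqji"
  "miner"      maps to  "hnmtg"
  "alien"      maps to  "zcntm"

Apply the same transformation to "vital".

anqzc

Treating letters as 0–25, the rule is x ↦ 5x + 25 (mod 26).
On vital: v(21)→5·21+25≡0=a; i(8)→5·8+25≡13=n; t(19)→5·19+25≡16=q; a(0)→5·0+25≡25=z; l(11)→5·11+25≡2=c (all mod 26).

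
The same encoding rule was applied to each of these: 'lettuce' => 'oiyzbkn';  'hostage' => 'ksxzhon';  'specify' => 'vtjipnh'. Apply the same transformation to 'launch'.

In lettuce: l→o is +3, e→i is +4, t→y is +5, t→z is +6 — the shift increases by 1 each position. Each letter shifts forward by (position + 3), i.e. 3, 4, 5, … — the shift grows by one for each successive letter.
On launch: l+3=o, a+4=e, u+5=z, n+6=t, c+7=j, h+8=p.

oeztjp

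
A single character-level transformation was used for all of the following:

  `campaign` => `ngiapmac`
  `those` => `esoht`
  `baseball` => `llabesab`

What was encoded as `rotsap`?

pastor

The output letters match the input read backwards: campaign reversed is ngiapmac. The word is simply reversed.
Decoding rotsap: then reverse → pastor.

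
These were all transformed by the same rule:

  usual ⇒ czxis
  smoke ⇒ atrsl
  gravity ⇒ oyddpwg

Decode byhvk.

trend

Shifts by position in usual: pos 0: u→c (+8), pos 1: s→z (+7), pos 2: u→x (+3), pos 3: a→i (+8), pos 4: l→s (+7) — repeating every 3. A repeating key of period 3 is used — shifts +8, +7, +3 over and over.
Reversing it on byhvk: b−8=t, y−7=r, h−3=e, v−8=n, k−7=d.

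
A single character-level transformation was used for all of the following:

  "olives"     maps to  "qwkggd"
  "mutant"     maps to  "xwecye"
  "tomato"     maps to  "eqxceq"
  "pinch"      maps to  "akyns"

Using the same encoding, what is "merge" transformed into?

The shift depends on letter class: consonant l→w is +11, but vowel o→q is +2. The rule splits by letter class: vowels +2, consonants +11.
Applying it to merge: m(cons)+11=x, e(vowel)+2=g, r(cons)+11=c, g(cons)+11=r, e(vowel)+2=g.

xgcrg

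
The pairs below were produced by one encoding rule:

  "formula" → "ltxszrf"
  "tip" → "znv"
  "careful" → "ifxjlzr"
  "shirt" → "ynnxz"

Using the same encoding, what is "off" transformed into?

tll

The shift depends on letter class: consonant f→l is +6, but vowel o→t is +5. Vowels shift forward by 5 and consonants shift forward by 6.
Applying it to off: o(vowel)+5=t, f(cons)+6=l, f(cons)+6=l.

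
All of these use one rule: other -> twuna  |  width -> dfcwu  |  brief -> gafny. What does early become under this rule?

o(14)→t(19) and t(19)→w(22) fit y≡11x+21 (mod 26); the inverse of 11 mod 26 is 19. Each letter's alphabet position (a=0..z=25) is mapped through 11·x+21 mod 26 — an affine cipher.
On early: e(4)→11·4+21≡13=n; a(0)→11·0+21≡21=v; r(17)→11·17+21≡0=a; l(11)→11·11+21≡12=m; y(24)→11·24+21≡25=z (all mod 26).

nvamz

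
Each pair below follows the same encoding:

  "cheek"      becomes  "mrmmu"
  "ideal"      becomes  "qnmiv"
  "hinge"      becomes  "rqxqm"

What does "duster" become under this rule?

nccdmb

Vowels shift forward by 8 and consonants shift forward by 10.
Applying it to duster: d(cons)+10=n, u(vowel)+8=c, s(cons)+10=c, t(cons)+10=d, e(vowel)+8=m, r(cons)+10=b.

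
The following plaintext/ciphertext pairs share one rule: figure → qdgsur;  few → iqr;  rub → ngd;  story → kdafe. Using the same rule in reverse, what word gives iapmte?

shadow

The output letters match the input read backwards, each shifted +12: figure reversed is erugif. Read the word backwards and shift each letter +12.
Undoing it on iapmte: shift back: i−12=w, a−12=o, p−12=d, m−12=a, t−12=h, e−12=s → wodahs; then reverse → shadow.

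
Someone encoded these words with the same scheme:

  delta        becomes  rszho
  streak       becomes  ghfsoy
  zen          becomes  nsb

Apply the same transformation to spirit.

gdwfwh

Compare letters: d→r is +14, e→s is +14, l→z is +14 — a constant shift. This is a Caesar cipher with shift 14.
Applying it to spirit: s+14=g, p+14=d, i+14=w, r+14=f, i+14=w, t+14=h.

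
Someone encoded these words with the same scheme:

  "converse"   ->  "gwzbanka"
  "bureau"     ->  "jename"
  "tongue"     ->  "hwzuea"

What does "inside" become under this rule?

c(2)→g(6) and o(14)→w(22) fit y≡23x+12 (mod 26); the inverse of 23 mod 26 is 17. This is an affine cipher: with a=0,…,z=25, each position x becomes (23x+12) mod 26.
For inside: i(8)→23·8+12≡14=o; n(13)→23·13+12≡25=z; s(18)→23·18+12≡10=k; i(8)→23·8+12≡14=o; d(3)→23·3+12≡3=d; e(4)→23·4+12≡0=a (all mod 26).

ozkoda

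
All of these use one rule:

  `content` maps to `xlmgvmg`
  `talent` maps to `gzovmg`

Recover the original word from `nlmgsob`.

monthly

Each pair mirrors across the alphabet (c↔x, o↔l, n↔m): positions sum to 25. Letters are reflected about the middle of the alphabet (position → 25−position): Atbash.
Undoing it on nlmgsob: n↔m, l↔o, m↔n, g↔t, s↔h, o↔l, b↔y.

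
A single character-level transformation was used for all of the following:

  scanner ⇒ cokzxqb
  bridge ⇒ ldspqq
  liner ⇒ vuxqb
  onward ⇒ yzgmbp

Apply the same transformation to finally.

Shifts by position in scanner: pos 0: s→c (+10), pos 1: c→o (+12), pos 2: a→k (+10), pos 3: n→z (+12) — repeating every 2. It's a Vigenère-style cipher with numeric key [10,12]: position i shifts by key[i mod 2].
On finally: f+10=p, i+12=u, n+10=x, a+12=m, l+10=v, l+12=x, y+10=i.

puxmvxi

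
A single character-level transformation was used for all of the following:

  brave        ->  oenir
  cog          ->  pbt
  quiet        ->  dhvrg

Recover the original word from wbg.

It's a constant shift of +13 (ROT13).
Undoing it on wbg: w−13=j, b−13=o, g−13=t.

jot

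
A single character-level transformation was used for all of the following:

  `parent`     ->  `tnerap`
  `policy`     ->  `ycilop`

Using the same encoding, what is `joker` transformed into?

rekoj

The output letters match the input read backwards: parent reversed is tnerap. The word is simply reversed.
Applying it to joker: reverse → rekoj.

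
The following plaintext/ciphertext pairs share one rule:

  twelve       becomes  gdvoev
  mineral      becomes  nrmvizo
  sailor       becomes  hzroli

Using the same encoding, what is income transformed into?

Each pair mirrors across the alphabet (t↔g, w↔d, e↔v): positions sum to 25. Letters are reflected about the middle of the alphabet (position → 25−position): Atbash.
On income: i↔r, n↔m, c↔x, o↔l, m↔n, e↔v.

rmxlnv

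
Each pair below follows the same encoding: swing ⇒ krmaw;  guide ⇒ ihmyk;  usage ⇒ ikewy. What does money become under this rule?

cirsq

The output letters match the input read backwards, each shifted +4: swing reversed is gniws. Two steps: reverse the string, then apply a Caesar shift of +4.
On money: reverse → yenom; then shift: y+4=c, e+4=i, n+4=r, o+4=s, m+4=q.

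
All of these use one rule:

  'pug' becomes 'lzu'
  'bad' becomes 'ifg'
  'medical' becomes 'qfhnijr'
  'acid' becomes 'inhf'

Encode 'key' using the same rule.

djp

The output letters match the input read backwards, each shifted +5: pug reversed is gup. The word is reversed, then every letter is shifted forward by 5.
On key: reverse → yek; then shift: y+5=d, e+5=j, k+5=p.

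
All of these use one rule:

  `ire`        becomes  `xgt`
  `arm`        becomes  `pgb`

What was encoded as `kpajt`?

value

Compare letters: i→x is +15, r→g is +15, e→t is +15 — a constant shift. This is a Caesar cipher with shift 15.
Reversing it on kpajt: k−15=v, p−15=a, a−15=l, j−15=u, t−15=e.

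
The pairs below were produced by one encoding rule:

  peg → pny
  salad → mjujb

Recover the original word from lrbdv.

music

The output letters match the input read backwards, each shifted +9: peg reversed is gep. The word is reversed, then every letter is shifted forward by 9.
Undoing it on lrbdv: shift back: l−9=c, r−9=i, b−9=s, d−9=u, v−9=m → cisum; then reverse → music.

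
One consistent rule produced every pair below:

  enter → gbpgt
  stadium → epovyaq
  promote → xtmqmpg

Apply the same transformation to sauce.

eoakg

e(4)→g(6) and n(13)→b(1) fit y≡11x+14 (mod 26); the inverse of 11 mod 26 is 19. Each letter's alphabet position (a=0..z=25) is mapped through 11·x+14 mod 26 — an affine cipher.
For sauce: s(18)→11·18+14≡4=e; a(0)→11·0+14≡14=o; u(20)→11·20+14≡0=a; c(2)→11·2+14≡10=k; e(4)→11·4+14≡6=g (all mod 26).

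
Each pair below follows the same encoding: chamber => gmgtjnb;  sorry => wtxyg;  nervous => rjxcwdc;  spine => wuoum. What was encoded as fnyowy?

In chamber: c→g is +4, h→m is +5, a→g is +6, m→t is +7 — the shift increases by 1 each position. Letter i (0-indexed) is shifted by i+4, so successive shifts are 4, 5, 6, ….
Reversing it on fnyowy: f−4=b, n−5=i, y−6=s, o−7=h, w−8=o, y−9=p.

bishop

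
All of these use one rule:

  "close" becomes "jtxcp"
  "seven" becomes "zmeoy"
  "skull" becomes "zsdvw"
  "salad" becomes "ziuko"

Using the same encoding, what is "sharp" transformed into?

zpjba

In close: c→j is +7, l→t is +8, o→x is +9, s→c is +10 — the shift increases by 1 each position. The shift increases by 1 at each position, starting from +7: 7, 8, 9, ….
On sharp: s+7=z, h+8=p, a+9=j, r+10=b, p+11=a.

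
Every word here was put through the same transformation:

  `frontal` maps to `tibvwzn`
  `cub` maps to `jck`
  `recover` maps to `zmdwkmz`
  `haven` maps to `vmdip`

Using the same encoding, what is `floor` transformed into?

zwwtn

The output letters match the input read backwards, each shifted +8: frontal reversed is latnorf. Two steps: reverse the string, then apply a Caesar shift of +8.
Applying it to floor: reverse → roolf; then shift: r+8=z, o+8=w, o+8=w, l+8=t, f+8=n.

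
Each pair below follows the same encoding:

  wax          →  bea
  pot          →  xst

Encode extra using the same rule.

evxbi

The output letters match the input read backwards, each shifted +4: wax reversed is xaw. The word is reversed, then every letter is shifted forward by 4.
For extra: reverse → artxe; then shift: a+4=e, r+4=v, t+4=x, x+4=b, e+4=i.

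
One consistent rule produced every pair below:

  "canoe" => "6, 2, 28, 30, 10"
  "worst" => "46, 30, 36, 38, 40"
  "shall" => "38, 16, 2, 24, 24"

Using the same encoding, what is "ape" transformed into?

2, 32, 10

c(#3)→6 and a(#1)→2: differences scale by 2, so n = 2·pos + 0. The formula is n = 2×(alphabet index, a=1).
Applying it to ape: a=1→2, p=16→32, e=5→10.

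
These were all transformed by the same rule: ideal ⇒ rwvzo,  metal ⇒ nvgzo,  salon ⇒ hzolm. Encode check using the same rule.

Letters are reflected about the middle of the alphabet (position → 25−position): Atbash.
For check: c↔x, h↔s, e↔v, c↔x, k↔p.

xsvxp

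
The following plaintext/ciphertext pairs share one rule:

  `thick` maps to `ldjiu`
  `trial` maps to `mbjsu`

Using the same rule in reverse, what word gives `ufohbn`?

magnet

The output letters match the input read backwards, each shifted +1: thick reversed is kciht. The word is reversed, then every letter is shifted forward by 1.
Reversing it on ufohbn: shift back: u−1=t, f−1=e, o−1=n, h−1=g, b−1=a, n−1=m → tengam; then reverse → magnet.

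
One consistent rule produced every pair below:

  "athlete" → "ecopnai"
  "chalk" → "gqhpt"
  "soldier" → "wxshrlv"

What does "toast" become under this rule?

Shifts by position in athlete: pos 0: a→e (+4), pos 1: t→c (+9), pos 2: h→o (+7), pos 3: l→p (+4), pos 4: e→n (+9), pos 5: t→a (+7) — repeating every 3. A repeating key of period 3 is used — shifts +4, +9, +7 over and over.
Applying it to toast: t+4=x, o+9=x, a+7=h, s+4=w, t+9=c.

xxhwc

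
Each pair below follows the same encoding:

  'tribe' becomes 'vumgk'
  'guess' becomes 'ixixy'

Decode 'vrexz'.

Letter i (0-indexed) is shifted by i+2, so successive shifts are 2, 3, 4, ….
Decoding vrexz: v−2=t, r−3=o, e−4=a, x−5=s, z−6=t.

toast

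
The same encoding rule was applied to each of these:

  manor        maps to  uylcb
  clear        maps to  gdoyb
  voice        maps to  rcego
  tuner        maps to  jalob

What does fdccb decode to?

floor

m(12)→u(20) and a(0)→y(24) fit y≡17x+24 (mod 26); the inverse of 17 mod 26 is 23. Each letter's alphabet position (a=0..z=25) is mapped through 17·x+24 mod 26 — an affine cipher.
Undoing it on fdccb: f(5)→23·(5−24)≡5=f; d(3)→23·(3−24)≡11=l; c(2)→23·(2−24)≡14=o; c(2)→23·(2−24)≡14=o; b(1)→23·(1−24)≡17=r (all mod 26).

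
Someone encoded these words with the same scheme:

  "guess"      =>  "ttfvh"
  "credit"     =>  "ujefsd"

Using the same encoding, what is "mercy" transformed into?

zdsfn

The output letters match the input read backwards, each shifted +1: guess reversed is sseug. Read the word backwards and shift each letter +1.
On mercy: reverse → ycrem; then shift: y+1=z, c+1=d, r+1=s, e+1=f, m+1=n.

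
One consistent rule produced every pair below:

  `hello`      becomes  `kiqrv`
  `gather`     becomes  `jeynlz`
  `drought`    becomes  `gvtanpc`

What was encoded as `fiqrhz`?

cellar

In hello: h→k is +3, e→i is +4, l→q is +5, l→r is +6 — the shift increases by 1 each position. Letter i (0-indexed) is shifted by i+3, so successive shifts are 3, 4, 5, ….
Undoing it on fiqrhz: f−3=c, i−4=e, q−5=l, r−6=l, h−7=a, z−8=r.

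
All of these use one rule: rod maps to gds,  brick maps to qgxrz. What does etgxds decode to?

period

Compare letters: r→g is +15, o→d is +15, d→s is +15 — a constant shift. It's a constant shift of +15 (ROT15).
Decoding etgxds: e−15=p, t−15=e, g−15=r, x−15=i, d−15=o, s−15=d.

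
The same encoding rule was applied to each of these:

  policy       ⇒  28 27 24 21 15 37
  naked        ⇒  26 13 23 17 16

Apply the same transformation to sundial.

p is letter #16 and maps to 28: an offset of 12. Each letter is replaced by its alphabet position (a=1..z=26) + 12.
For sundial: s=19→31, u=21→33, n=14→26, d=4→16, i=9→21, a=1→13, l=12→24.

31 33 26 16 21 13 24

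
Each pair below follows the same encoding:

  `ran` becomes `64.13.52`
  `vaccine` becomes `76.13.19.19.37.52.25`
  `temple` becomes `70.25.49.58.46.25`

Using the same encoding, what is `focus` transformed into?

28.55.19.73.67

r(#18)→64 and a(#1)→13: differences scale by 3, so n = 3·pos + 10. The formula is n = 3×(alphabet index, a=1) + 10.
For focus: f=6→28, o=15→55, c=3→19, u=21→73, s=19→67.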